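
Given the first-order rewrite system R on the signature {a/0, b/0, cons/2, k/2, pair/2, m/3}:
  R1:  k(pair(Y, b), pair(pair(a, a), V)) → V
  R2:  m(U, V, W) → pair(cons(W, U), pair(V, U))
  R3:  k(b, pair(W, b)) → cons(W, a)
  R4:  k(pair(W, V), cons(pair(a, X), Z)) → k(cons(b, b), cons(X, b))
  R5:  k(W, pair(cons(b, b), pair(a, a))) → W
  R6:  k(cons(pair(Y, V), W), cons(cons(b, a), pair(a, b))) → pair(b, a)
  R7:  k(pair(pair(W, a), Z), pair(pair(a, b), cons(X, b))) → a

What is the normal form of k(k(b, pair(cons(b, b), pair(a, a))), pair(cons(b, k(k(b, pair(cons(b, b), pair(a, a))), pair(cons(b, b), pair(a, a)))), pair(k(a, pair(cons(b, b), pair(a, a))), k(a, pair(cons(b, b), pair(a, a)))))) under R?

1. k(k(b, pair(cons(b, b), pair(a, a))), pair(cons(b, k(k(b, pair(cons(b, b), pair(a, a))), pair(cons(b, b), pair(a, a)))), pair(k(a, pair(cons(b, b), pair(a, a))), k(a, pair(cons(b, b), pair(a, a))))))  →  k(b, pair(cons(b, k(k(b, pair(cons(b, b), pair(a, a))), pair(cons(b, b), pair(a, a)))), pair(k(a, pair(cons(b, b), pair(a, a))), k(a, pair(cons(b, b), pair(a, a))))))   [R5 at 1]
2. k(b, pair(cons(b, k(k(b, pair(cons(b, b), pair(a, a))), pair(cons(b, b), pair(a, a)))), pair(k(a, pair(cons(b, b), pair(a, a))), k(a, pair(cons(b, b), pair(a, a))))))  →  k(b, pair(cons(b, k(b, pair(cons(b, b), pair(a, a)))), pair(k(a, pair(cons(b, b), pair(a, a))), k(a, pair(cons(b, b), pair(a, a))))))   [R5 at 2.1.2]
3. k(b, pair(cons(b, k(b, pair(cons(b, b), pair(a, a)))), pair(k(a, pair(cons(b, b), pair(a, a))), k(a, pair(cons(b, b), pair(a, a))))))  →  k(b, pair(cons(b, b), pair(k(a, pair(cons(b, b), pair(a, a))), k(a, pair(cons(b, b), pair(a, a))))))   [R5 at 2.1.2]
4. k(b, pair(cons(b, b), pair(k(a, pair(cons(b, b), pair(a, a))), k(a, pair(cons(b, b), pair(a, a))))))  →  k(b, pair(cons(b, b), pair(a, k(a, pair(cons(b, b), pair(a, a))))))   [R5 at 2.2.1]
5. k(b, pair(cons(b, b), pair(a, k(a, pair(cons(b, b), pair(a, a))))))  →  k(b, pair(cons(b, b), pair(a, a)))   [R5 at 2.2.2]
6. k(b, pair(cons(b, b), pair(a, a)))  →  b   [R5 at ε]

b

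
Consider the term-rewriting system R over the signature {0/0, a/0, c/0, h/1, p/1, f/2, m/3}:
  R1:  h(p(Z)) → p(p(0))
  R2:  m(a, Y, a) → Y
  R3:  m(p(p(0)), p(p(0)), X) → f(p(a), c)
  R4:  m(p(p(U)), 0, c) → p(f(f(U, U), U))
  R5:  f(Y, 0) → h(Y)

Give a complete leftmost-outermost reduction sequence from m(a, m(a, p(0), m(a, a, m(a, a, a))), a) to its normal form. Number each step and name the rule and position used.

p(0)

1. m(a, m(a, p(0), m(a, a, m(a, a, a))), a)  →  m(a, p(0), m(a, a, m(a, a, a)))   [R2 at ε]
2. m(a, p(0), m(a, a, m(a, a, a)))  →  m(a, p(0), m(a, a, a))   [R2 at 3.3]
3. m(a, p(0), m(a, a, a))  →  m(a, p(0), a)   [R2 at 3]
4. m(a, p(0), a)  →  p(0)   [R2 at ε]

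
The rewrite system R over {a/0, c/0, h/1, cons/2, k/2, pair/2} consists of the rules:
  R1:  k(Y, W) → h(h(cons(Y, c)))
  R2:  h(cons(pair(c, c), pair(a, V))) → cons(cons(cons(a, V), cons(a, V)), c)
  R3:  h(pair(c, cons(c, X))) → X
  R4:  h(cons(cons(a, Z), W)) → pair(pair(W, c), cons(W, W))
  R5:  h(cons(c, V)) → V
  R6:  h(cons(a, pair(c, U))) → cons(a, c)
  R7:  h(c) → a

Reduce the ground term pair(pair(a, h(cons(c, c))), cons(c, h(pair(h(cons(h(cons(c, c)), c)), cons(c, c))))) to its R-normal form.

pair(pair(a, c), cons(c, c))

1. pair(pair(a, h(cons(c, c))), cons(c, h(pair(h(cons(h(cons(c, c)), c)), cons(c, c)))))  →  pair(pair(a, c), cons(c, h(pair(h(cons(h(cons(c, c)), c)), cons(c, c)))))   [R5 at 1.2]
2. pair(pair(a, c), cons(c, h(pair(h(cons(h(cons(c, c)), c)), cons(c, c)))))  →  pair(pair(a, c), cons(c, h(pair(h(cons(c, c)), cons(c, c)))))   [R5 at 2.2.1.1.1.1]
3. pair(pair(a, c), cons(c, h(pair(h(cons(c, c)), cons(c, c)))))  →  pair(pair(a, c), cons(c, h(pair(c, cons(c, c)))))   [R5 at 2.2.1.1]
4. pair(pair(a, c), cons(c, h(pair(c, cons(c, c)))))  →  pair(pair(a, c), cons(c, c))   [R3 at 2.2]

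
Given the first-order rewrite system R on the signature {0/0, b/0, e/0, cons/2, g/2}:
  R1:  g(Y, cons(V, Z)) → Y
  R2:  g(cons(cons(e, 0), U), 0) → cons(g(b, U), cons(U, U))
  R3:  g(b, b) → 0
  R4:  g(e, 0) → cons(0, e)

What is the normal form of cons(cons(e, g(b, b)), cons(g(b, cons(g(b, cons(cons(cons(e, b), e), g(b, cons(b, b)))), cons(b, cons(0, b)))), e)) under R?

1. cons(cons(e, g(b, b)), cons(g(b, cons(g(b, cons(cons(cons(e, b), e), g(b, cons(b, b)))), cons(b, cons(0, b)))), e))  →  cons(cons(e, 0), cons(g(b, cons(g(b, cons(cons(cons(e, b), e), g(b, cons(b, b)))), cons(b, cons(0, b)))), e))   [R3 at 1.2]
2. cons(cons(e, 0), cons(g(b, cons(g(b, cons(cons(cons(e, b), e), g(b, cons(b, b)))), cons(b, cons(0, b)))), e))  →  cons(cons(e, 0), cons(b, e))   [R1 at 2.1]

cons(cons(e, 0), cons(b, e))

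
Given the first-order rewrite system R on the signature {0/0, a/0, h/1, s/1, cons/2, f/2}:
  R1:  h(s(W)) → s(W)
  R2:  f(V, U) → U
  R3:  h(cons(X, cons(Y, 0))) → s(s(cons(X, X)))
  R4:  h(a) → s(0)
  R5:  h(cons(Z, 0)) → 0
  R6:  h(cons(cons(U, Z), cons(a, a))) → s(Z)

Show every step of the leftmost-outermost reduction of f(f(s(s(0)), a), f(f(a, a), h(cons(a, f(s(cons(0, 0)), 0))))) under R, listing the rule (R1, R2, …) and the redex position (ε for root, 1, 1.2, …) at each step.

0

1. f(f(s(s(0)), a), f(f(a, a), h(cons(a, f(s(cons(0, 0)), 0)))))  →  f(f(a, a), h(cons(a, f(s(cons(0, 0)), 0))))   [R2 at ε]
2. f(f(a, a), h(cons(a, f(s(cons(0, 0)), 0))))  →  h(cons(a, f(s(cons(0, 0)), 0)))   [R2 at ε]
3. h(cons(a, f(s(cons(0, 0)), 0)))  →  h(cons(a, 0))   [R2 at 1.2]
4. h(cons(a, 0))  →  0   [R5 at ε]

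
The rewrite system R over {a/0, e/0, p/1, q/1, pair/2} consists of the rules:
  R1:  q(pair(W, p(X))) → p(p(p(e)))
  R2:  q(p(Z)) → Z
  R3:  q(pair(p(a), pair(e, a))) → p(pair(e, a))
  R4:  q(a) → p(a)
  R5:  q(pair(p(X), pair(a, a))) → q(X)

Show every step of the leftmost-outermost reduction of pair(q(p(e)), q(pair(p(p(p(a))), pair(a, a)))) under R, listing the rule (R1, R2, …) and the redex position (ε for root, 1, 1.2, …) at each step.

1. pair(q(p(e)), q(pair(p(p(p(a))), pair(a, a))))  →  pair(e, q(pair(p(p(p(a))), pair(a, a))))   [R2 at 1]
2. pair(e, q(pair(p(p(p(a))), pair(a, a))))  →  pair(e, q(p(p(a))))   [R5 at 2]
3. pair(e, q(p(p(a))))  →  pair(e, p(a))   [R2 at 2]

pair(e, p(a))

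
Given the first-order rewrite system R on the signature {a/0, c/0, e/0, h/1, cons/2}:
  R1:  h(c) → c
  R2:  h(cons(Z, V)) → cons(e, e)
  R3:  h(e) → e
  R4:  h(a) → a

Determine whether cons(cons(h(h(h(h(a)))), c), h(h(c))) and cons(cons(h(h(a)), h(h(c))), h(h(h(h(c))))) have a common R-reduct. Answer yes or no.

Reduce t₁ = cons(cons(h(h(h(h(a)))), c), h(h(c))):
1. cons(cons(h(h(h(h(a)))), c), h(h(c)))  →  cons(cons(h(h(h(a))), c), h(h(c)))   [R4 at 1.1.1.1.1]
2. cons(cons(h(h(h(a))), c), h(h(c)))  →  cons(cons(h(h(a)), c), h(h(c)))   [R4 at 1.1.1.1]
3. cons(cons(h(h(a)), c), h(h(c)))  →  cons(cons(h(a), c), h(h(c)))   [R4 at 1.1.1]
4. cons(cons(h(a), c), h(h(c)))  →  cons(cons(a, c), h(h(c)))   [R4 at 1.1]
5. cons(cons(a, c), h(h(c)))  →  cons(cons(a, c), h(c))   [R1 at 2.1]
6. cons(cons(a, c), h(c))  →  cons(cons(a, c), c)   [R1 at 2]

Reduce t₂ = cons(cons(h(h(a)), h(h(c))), h(h(h(h(c))))):
1. cons(cons(h(h(a)), h(h(c))), h(h(h(h(c)))))  →  cons(cons(h(a), h(h(c))), h(h(h(h(c)))))   [R4 at 1.1.1]
2. cons(cons(h(a), h(h(c))), h(h(h(h(c)))))  →  cons(cons(a, h(h(c))), h(h(h(h(c)))))   [R4 at 1.1]
3. cons(cons(a, h(h(c))), h(h(h(h(c)))))  →  cons(cons(a, h(c)), h(h(h(h(c)))))   [R1 at 1.2.1]
4. cons(cons(a, h(c)), h(h(h(h(c)))))  →  cons(cons(a, c), h(h(h(h(c)))))   [R1 at 1.2]
5. cons(cons(a, c), h(h(h(h(c)))))  →  cons(cons(a, c), h(h(h(c))))   [R1 at 2.1.1.1]
6. cons(cons(a, c), h(h(h(c))))  →  cons(cons(a, c), h(h(c)))   [R1 at 2.1.1]
7. cons(cons(a, c), h(h(c)))  →  cons(cons(a, c), h(c))   [R1 at 2.1]
8. cons(cons(a, c), h(c))  →  cons(cons(a, c), c)   [R1 at 2]

yes — NF(t₁) = cons(cons(a, c), c), NF(t₂) = cons(cons(a, c), c)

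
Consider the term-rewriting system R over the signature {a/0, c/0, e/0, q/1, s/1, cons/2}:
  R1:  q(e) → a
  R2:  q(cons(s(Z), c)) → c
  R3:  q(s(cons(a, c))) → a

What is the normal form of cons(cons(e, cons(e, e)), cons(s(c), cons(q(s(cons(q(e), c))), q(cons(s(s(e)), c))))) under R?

1. cons(cons(e, cons(e, e)), cons(s(c), cons(q(s(cons(q(e), c))), q(cons(s(s(e)), c)))))  →  cons(cons(e, cons(e, e)), cons(s(c), cons(q(s(cons(a, c))), q(cons(s(s(e)), c)))))   [R1 at 2.2.1.1.1.1]
2. cons(cons(e, cons(e, e)), cons(s(c), cons(q(s(cons(a, c))), q(cons(s(s(e)), c)))))  →  cons(cons(e, cons(e, e)), cons(s(c), cons(a, q(cons(s(s(e)), c)))))   [R3 at 2.2.1]
3. cons(cons(e, cons(e, e)), cons(s(c), cons(a, q(cons(s(s(e)), c)))))  →  cons(cons(e, cons(e, e)), cons(s(c), cons(a, c)))   [R2 at 2.2.2]

cons(cons(e, cons(e, e)), cons(s(c), cons(a, c)))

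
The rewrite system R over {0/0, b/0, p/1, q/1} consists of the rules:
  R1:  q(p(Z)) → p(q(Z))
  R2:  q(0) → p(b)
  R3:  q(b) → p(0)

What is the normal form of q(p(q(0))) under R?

1. q(p(q(0)))  →  p(q(q(0)))   [R1 at ε]
2. p(q(q(0)))  →  p(q(p(b)))   [R2 at 1.1]
3. p(q(p(b)))  →  p(p(q(b)))   [R1 at 1]
4. p(p(q(b)))  →  p(p(p(0)))   [R3 at 1.1]

p(p(p(0)))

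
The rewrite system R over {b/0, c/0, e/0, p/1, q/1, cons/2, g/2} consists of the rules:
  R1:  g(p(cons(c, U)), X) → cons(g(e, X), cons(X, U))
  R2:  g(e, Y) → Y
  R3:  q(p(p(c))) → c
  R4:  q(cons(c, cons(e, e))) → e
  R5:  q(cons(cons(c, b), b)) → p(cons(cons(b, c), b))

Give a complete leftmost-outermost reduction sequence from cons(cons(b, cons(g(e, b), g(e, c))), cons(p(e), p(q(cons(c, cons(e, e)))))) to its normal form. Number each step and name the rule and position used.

1. cons(cons(b, cons(g(e, b), g(e, c))), cons(p(e), p(q(cons(c, cons(e, e))))))  →  cons(cons(b, cons(b, g(e, c))), cons(p(e), p(q(cons(c, cons(e, e))))))   [R2 at 1.2.1]
2. cons(cons(b, cons(b, g(e, c))), cons(p(e), p(q(cons(c, cons(e, e))))))  →  cons(cons(b, cons(b, c)), cons(p(e), p(q(cons(c, cons(e, e))))))   [R2 at 1.2.2]
3. cons(cons(b, cons(b, c)), cons(p(e), p(q(cons(c, cons(e, e))))))  →  cons(cons(b, cons(b, c)), cons(p(e), p(e)))   [R4 at 2.2.1]

cons(cons(b, cons(b, c)), cons(p(e), p(e)))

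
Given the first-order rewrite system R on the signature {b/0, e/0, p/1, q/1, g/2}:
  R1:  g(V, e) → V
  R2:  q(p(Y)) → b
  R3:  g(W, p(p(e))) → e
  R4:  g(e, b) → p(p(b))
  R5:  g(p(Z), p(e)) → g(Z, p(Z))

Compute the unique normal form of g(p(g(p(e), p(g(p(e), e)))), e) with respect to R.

1. g(p(g(p(e), p(g(p(e), e)))), e)  →  p(g(p(e), p(g(p(e), e))))   [R1 at ε]
2. p(g(p(e), p(g(p(e), e))))  →  p(g(p(e), p(p(e))))   [R1 at 1.2.1]
3. p(g(p(e), p(p(e))))  →  p(e)   [R3 at 1]

p(e)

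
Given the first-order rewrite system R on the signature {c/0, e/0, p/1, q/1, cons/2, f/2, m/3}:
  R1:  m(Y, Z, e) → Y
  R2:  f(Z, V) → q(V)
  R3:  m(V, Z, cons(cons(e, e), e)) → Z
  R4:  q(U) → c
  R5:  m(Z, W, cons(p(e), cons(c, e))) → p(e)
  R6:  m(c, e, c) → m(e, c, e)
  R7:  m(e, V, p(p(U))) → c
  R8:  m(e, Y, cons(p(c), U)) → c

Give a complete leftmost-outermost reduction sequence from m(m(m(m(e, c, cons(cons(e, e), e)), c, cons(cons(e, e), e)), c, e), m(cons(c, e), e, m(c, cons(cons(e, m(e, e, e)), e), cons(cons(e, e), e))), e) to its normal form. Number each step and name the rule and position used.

c

1. m(m(m(m(e, c, cons(cons(e, e), e)), c, cons(cons(e, e), e)), c, e), m(cons(c, e), e, m(c, cons(cons(e, m(e, e, e)), e), cons(cons(e, e), e))), e)  →  m(m(m(e, c, cons(cons(e, e), e)), c, cons(cons(e, e), e)), c, e)   [R1 at ε]
2. m(m(m(e, c, cons(cons(e, e), e)), c, cons(cons(e, e), e)), c, e)  →  m(m(e, c, cons(cons(e, e), e)), c, cons(cons(e, e), e))   [R1 at ε]
3. m(m(e, c, cons(cons(e, e), e)), c, cons(cons(e, e), e))  →  c   [R3 at ε]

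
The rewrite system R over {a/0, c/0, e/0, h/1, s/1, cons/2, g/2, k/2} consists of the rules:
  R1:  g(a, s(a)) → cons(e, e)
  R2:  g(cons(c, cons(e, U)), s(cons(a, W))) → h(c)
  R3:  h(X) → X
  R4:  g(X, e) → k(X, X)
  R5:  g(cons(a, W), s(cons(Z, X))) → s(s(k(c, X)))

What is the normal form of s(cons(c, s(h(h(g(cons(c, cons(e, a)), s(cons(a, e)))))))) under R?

1. s(cons(c, s(h(h(g(cons(c, cons(e, a)), s(cons(a, e))))))))  →  s(cons(c, s(h(g(cons(c, cons(e, a)), s(cons(a, e)))))))   [R3 at 1.2.1]
2. s(cons(c, s(h(g(cons(c, cons(e, a)), s(cons(a, e)))))))  →  s(cons(c, s(g(cons(c, cons(e, a)), s(cons(a, e))))))   [R3 at 1.2.1]
3. s(cons(c, s(g(cons(c, cons(e, a)), s(cons(a, e))))))  →  s(cons(c, s(h(c))))   [R2 at 1.2.1]
4. s(cons(c, s(h(c))))  →  s(cons(c, s(c)))   [R3 at 1.2.1]

s(cons(c, s(c)))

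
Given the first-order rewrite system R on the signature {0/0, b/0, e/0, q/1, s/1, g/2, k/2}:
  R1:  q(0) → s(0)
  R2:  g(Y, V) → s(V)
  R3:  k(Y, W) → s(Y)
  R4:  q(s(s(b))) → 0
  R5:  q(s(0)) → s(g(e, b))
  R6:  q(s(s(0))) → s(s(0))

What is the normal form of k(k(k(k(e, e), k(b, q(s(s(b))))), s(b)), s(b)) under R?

1. k(k(k(k(e, e), k(b, q(s(s(b))))), s(b)), s(b))  →  s(k(k(k(e, e), k(b, q(s(s(b))))), s(b)))   [R3 at ε]
2. s(k(k(k(e, e), k(b, q(s(s(b))))), s(b)))  →  s(s(k(k(e, e), k(b, q(s(s(b)))))))   [R3 at 1]
3. s(s(k(k(e, e), k(b, q(s(s(b)))))))  →  s(s(s(k(e, e))))   [R3 at 1.1]
4. s(s(s(k(e, e))))  →  s(s(s(s(e))))   [R3 at 1.1.1]

s(s(s(s(e))))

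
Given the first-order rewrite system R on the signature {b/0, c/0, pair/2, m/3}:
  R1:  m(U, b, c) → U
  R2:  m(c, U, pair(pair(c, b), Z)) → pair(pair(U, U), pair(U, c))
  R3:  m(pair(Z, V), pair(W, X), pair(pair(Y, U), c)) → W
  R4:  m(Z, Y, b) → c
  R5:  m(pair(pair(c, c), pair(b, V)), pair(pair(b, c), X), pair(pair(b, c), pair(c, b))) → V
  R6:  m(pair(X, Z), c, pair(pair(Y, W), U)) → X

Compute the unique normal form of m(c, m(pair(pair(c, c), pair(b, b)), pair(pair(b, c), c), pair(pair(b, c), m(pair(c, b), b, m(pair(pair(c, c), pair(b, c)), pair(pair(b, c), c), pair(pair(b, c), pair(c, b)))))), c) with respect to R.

c

1. m(c, m(pair(pair(c, c), pair(b, b)), pair(pair(b, c), c), pair(pair(b, c), m(pair(c, b), b, m(pair(pair(c, c), pair(b, c)), pair(pair(b, c), c), pair(pair(b, c), pair(c, b)))))), c)  →  m(c, m(pair(pair(c, c), pair(b, b)), pair(pair(b, c), c), pair(pair(b, c), m(pair(c, b), b, c))), c)   [R5 at 2.3.2.3]
2. m(c, m(pair(pair(c, c), pair(b, b)), pair(pair(b, c), c), pair(pair(b, c), m(pair(c, b), b, c))), c)  →  m(c, m(pair(pair(c, c), pair(b, b)), pair(pair(b, c), c), pair(pair(b, c), pair(c, b))), c)   [R1 at 2.3.2]
3. m(c, m(pair(pair(c, c), pair(b, b)), pair(pair(b, c), c), pair(pair(b, c), pair(c, b))), c)  →  m(c, b, c)   [R5 at 2]
4. m(c, b, c)  →  c   [R1 at ε]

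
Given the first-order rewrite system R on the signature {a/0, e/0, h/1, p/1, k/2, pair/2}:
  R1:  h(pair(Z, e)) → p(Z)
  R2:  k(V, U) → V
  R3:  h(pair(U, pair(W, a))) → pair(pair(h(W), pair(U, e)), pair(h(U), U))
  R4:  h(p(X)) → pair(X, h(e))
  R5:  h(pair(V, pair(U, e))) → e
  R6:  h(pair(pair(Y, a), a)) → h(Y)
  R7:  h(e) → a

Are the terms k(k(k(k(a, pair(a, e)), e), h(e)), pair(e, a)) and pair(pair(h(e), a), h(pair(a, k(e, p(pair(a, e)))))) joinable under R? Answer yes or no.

no — NF(t₁) = a, NF(t₂) = pair(pair(a, a), p(a))

Reduce t₁ = k(k(k(k(a, pair(a, e)), e), h(e)), pair(e, a)):
1. k(k(k(k(a, pair(a, e)), e), h(e)), pair(e, a))  →  k(k(k(a, pair(a, e)), e), h(e))   [R2 at ε]
2. k(k(k(a, pair(a, e)), e), h(e))  →  k(k(a, pair(a, e)), e)   [R2 at ε]
3. k(k(a, pair(a, e)), e)  →  k(a, pair(a, e))   [R2 at ε]
4. k(a, pair(a, e))  →  a   [R2 at ε]

Reduce t₂ = pair(pair(h(e), a), h(pair(a, k(e, p(pair(a, e)))))):
1. pair(pair(h(e), a), h(pair(a, k(e, p(pair(a, e))))))  →  pair(pair(a, a), h(pair(a, k(e, p(pair(a, e))))))   [R7 at 1.1]
2. pair(pair(a, a), h(pair(a, k(e, p(pair(a, e))))))  →  pair(pair(a, a), h(pair(a, e)))   [R2 at 2.1.2]
3. pair(pair(a, a), h(pair(a, e)))  →  pair(pair(a, a), p(a))   [R1 at 2]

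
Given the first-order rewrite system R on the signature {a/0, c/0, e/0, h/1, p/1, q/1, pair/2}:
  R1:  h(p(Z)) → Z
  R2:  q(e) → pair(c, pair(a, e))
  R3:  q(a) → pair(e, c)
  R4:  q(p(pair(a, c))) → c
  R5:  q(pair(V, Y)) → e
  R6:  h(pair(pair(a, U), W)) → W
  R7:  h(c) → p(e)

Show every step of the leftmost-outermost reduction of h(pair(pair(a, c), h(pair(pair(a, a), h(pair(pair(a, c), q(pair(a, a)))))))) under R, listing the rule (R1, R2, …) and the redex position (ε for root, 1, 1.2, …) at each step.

1. h(pair(pair(a, c), h(pair(pair(a, a), h(pair(pair(a, c), q(pair(a, a))))))))  →  h(pair(pair(a, a), h(pair(pair(a, c), q(pair(a, a))))))   [R6 at ε]
2. h(pair(pair(a, a), h(pair(pair(a, c), q(pair(a, a))))))  →  h(pair(pair(a, c), q(pair(a, a))))   [R6 at ε]
3. h(pair(pair(a, c), q(pair(a, a))))  →  q(pair(a, a))   [R6 at ε]
4. q(pair(a, a))  →  e   [R5 at ε]

e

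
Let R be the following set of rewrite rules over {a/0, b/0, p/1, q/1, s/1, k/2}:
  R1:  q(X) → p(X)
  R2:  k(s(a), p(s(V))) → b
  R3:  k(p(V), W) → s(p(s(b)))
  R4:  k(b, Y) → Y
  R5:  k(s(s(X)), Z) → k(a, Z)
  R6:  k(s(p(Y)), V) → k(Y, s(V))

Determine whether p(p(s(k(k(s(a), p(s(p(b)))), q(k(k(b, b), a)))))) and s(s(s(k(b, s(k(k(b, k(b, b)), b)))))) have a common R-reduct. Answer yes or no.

no — NF(t₁) = p(p(s(p(a)))), NF(t₂) = s(s(s(s(b))))

Reduce t₁ = p(p(s(k(k(s(a), p(s(p(b)))), q(k(k(b, b), a)))))):
1. p(p(s(k(k(s(a), p(s(p(b)))), q(k(k(b, b), a))))))  →  p(p(s(k(b, q(k(k(b, b), a))))))   [R2 at 1.1.1.1]
2. p(p(s(k(b, q(k(k(b, b), a))))))  →  p(p(s(q(k(k(b, b), a)))))   [R4 at 1.1.1]
3. p(p(s(q(k(k(b, b), a)))))  →  p(p(s(p(k(k(b, b), a)))))   [R1 at 1.1.1]
4. p(p(s(p(k(k(b, b), a)))))  →  p(p(s(p(k(b, a)))))   [R4 at 1.1.1.1.1]
5. p(p(s(p(k(b, a)))))  →  p(p(s(p(a))))   [R4 at 1.1.1.1]

Reduce t₂ = s(s(s(k(b, s(k(k(b, k(b, b)), b)))))):
1. s(s(s(k(b, s(k(k(b, k(b, b)), b))))))  →  s(s(s(s(k(k(b, k(b, b)), b)))))   [R4 at 1.1.1]
2. s(s(s(s(k(k(b, k(b, b)), b)))))  →  s(s(s(s(k(k(b, b), b)))))   [R4 at 1.1.1.1.1]
3. s(s(s(s(k(k(b, b), b)))))  →  s(s(s(s(k(b, b)))))   [R4 at 1.1.1.1.1]
4. s(s(s(s(k(b, b)))))  →  s(s(s(s(b))))   [R4 at 1.1.1.1]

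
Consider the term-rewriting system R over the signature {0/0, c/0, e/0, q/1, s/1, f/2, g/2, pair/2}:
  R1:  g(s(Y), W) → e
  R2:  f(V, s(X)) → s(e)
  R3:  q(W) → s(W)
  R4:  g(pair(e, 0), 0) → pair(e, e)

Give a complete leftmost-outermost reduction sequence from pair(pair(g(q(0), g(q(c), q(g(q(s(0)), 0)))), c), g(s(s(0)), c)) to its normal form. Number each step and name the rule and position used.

1. pair(pair(g(q(0), g(q(c), q(g(q(s(0)), 0)))), c), g(s(s(0)), c))  →  pair(pair(g(s(0), g(q(c), q(g(q(s(0)), 0)))), c), g(s(s(0)), c))   [R3 at 1.1.1]
2. pair(pair(g(s(0), g(q(c), q(g(q(s(0)), 0)))), c), g(s(s(0)), c))  →  pair(pair(e, c), g(s(s(0)), c))   [R1 at 1.1]
3. pair(pair(e, c), g(s(s(0)), c))  →  pair(pair(e, c), e)   [R1 at 2]

pair(pair(e, c), e)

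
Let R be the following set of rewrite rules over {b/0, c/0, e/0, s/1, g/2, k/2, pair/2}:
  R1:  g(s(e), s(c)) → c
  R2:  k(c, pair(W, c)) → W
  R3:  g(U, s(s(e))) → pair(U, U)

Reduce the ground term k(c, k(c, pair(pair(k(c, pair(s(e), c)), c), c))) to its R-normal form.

1. k(c, k(c, pair(pair(k(c, pair(s(e), c)), c), c)))  →  k(c, pair(k(c, pair(s(e), c)), c))   [R2 at 2]
2. k(c, pair(k(c, pair(s(e), c)), c))  →  k(c, pair(s(e), c))   [R2 at ε]
3. k(c, pair(s(e), c))  →  s(e)   [R2 at ε]

s(e)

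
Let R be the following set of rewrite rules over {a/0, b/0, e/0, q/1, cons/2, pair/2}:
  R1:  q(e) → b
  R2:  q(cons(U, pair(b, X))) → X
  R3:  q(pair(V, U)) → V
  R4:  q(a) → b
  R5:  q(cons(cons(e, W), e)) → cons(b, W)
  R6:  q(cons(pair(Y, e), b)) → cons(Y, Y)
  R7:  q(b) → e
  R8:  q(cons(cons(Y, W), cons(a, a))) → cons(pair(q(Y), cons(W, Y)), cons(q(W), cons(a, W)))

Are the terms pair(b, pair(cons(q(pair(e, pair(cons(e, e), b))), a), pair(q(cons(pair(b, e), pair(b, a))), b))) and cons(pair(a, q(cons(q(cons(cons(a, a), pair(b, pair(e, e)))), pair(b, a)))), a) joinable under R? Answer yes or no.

Reduce t₁ = pair(b, pair(cons(q(pair(e, pair(cons(e, e), b))), a), pair(q(cons(pair(b, e), pair(b, a))), b))):
1. pair(b, pair(cons(q(pair(e, pair(cons(e, e), b))), a), pair(q(cons(pair(b, e), pair(b, a))), b)))  →  pair(b, pair(cons(e, a), pair(q(cons(pair(b, e), pair(b, a))), b)))   [R3 at 2.1.1]
2. pair(b, pair(cons(e, a), pair(q(cons(pair(b, e), pair(b, a))), b)))  →  pair(b, pair(cons(e, a), pair(a, b)))   [R2 at 2.2.1]

Reduce t₂ = cons(pair(a, q(cons(q(cons(cons(a, a), pair(b, pair(e, e)))), pair(b, a)))), a):
1. cons(pair(a, q(cons(q(cons(cons(a, a), pair(b, pair(e, e)))), pair(b, a)))), a)  →  cons(pair(a, a), a)   [R2 at 1.2]

no — NF(t₁) = pair(b, pair(cons(e, a), pair(a, b))), NF(t₂) = cons(pair(a, a), a)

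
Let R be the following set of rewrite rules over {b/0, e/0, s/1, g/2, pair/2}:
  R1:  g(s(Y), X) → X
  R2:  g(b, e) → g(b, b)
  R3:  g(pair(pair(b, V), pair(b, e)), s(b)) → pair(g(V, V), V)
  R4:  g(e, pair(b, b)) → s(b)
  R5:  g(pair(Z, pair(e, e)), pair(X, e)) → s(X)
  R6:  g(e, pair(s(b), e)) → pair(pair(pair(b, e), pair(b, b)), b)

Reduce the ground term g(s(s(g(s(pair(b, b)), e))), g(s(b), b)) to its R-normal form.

b

1. g(s(s(g(s(pair(b, b)), e))), g(s(b), b))  →  g(s(b), b)   [R1 at ε]
2. g(s(b), b)  →  b   [R1 at ε]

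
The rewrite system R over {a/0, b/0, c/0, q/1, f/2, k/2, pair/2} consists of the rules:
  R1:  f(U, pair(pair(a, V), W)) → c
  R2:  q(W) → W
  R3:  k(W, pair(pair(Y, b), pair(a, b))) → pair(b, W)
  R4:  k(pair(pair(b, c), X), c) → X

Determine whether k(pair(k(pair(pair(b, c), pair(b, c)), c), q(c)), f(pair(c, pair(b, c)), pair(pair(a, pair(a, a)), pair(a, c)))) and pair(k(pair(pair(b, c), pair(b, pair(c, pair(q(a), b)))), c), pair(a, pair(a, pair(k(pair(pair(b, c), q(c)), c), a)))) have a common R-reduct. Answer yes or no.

no — NF(t₁) = c, NF(t₂) = pair(pair(b, pair(c, pair(a, b))), pair(a, pair(a, pair(c, a))))

Reduce t₁ = k(pair(k(pair(pair(b, c), pair(b, c)), c), q(c)), f(pair(c, pair(b, c)), pair(pair(a, pair(a, a)), pair(a, c)))):
1. k(pair(k(pair(pair(b, c), pair(b, c)), c), q(c)), f(pair(c, pair(b, c)), pair(pair(a, pair(a, a)), pair(a, c))))  →  k(pair(pair(b, c), q(c)), f(pair(c, pair(b, c)), pair(pair(a, pair(a, a)), pair(a, c))))   [R4 at 1.1]
2. k(pair(pair(b, c), q(c)), f(pair(c, pair(b, c)), pair(pair(a, pair(a, a)), pair(a, c))))  →  k(pair(pair(b, c), c), f(pair(c, pair(b, c)), pair(pair(a, pair(a, a)), pair(a, c))))   [R2 at 1.2]
3. k(pair(pair(b, c), c), f(pair(c, pair(b, c)), pair(pair(a, pair(a, a)), pair(a, c))))  →  k(pair(pair(b, c), c), c)   [R1 at 2]
4. k(pair(pair(b, c), c), c)  →  c   [R4 at ε]

Reduce t₂ = pair(k(pair(pair(b, c), pair(b, pair(c, pair(q(a), b)))), c), pair(a, pair(a, pair(k(pair(pair(b, c), q(c)), c), a)))):
1. pair(k(pair(pair(b, c), pair(b, pair(c, pair(q(a), b)))), c), pair(a, pair(a, pair(k(pair(pair(b, c), q(c)), c), a))))  →  pair(pair(b, pair(c, pair(q(a), b))), pair(a, pair(a, pair(k(pair(pair(b, c), q(c)), c), a))))   [R4 at 1]
2. pair(pair(b, pair(c, pair(q(a), b))), pair(a, pair(a, pair(k(pair(pair(b, c), q(c)), c), a))))  →  pair(pair(b, pair(c, pair(a, b))), pair(a, pair(a, pair(k(pair(pair(b, c), q(c)), c), a))))   [R2 at 1.2.2.1]
3. pair(pair(b, pair(c, pair(a, b))), pair(a, pair(a, pair(k(pair(pair(b, c), q(c)), c), a))))  →  pair(pair(b, pair(c, pair(a, b))), pair(a, pair(a, pair(q(c), a))))   [R4 at 2.2.2.1]
4. pair(pair(b, pair(c, pair(a, b))), pair(a, pair(a, pair(q(c), a))))  →  pair(pair(b, pair(c, pair(a, b))), pair(a, pair(a, pair(c, a))))   [R2 at 2.2.2.1]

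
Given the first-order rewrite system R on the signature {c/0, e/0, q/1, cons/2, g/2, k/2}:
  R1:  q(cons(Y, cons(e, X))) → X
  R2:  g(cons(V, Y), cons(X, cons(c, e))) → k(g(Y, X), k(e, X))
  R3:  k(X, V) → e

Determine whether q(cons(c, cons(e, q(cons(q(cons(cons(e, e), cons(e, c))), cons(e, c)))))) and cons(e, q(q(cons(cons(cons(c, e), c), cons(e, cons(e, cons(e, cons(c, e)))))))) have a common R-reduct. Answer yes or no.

no — NF(t₁) = c, NF(t₂) = cons(e, cons(c, e))

Reduce t₁ = q(cons(c, cons(e, q(cons(q(cons(cons(e, e), cons(e, c))), cons(e, c)))))):
1. q(cons(c, cons(e, q(cons(q(cons(cons(e, e), cons(e, c))), cons(e, c))))))  →  q(cons(q(cons(cons(e, e), cons(e, c))), cons(e, c)))   [R1 at ε]
2. q(cons(q(cons(cons(e, e), cons(e, c))), cons(e, c)))  →  c   [R1 at ε]

Reduce t₂ = cons(e, q(q(cons(cons(cons(c, e), c), cons(e, cons(e, cons(e, cons(c, e)))))))):
1. cons(e, q(q(cons(cons(cons(c, e), c), cons(e, cons(e, cons(e, cons(c, e))))))))  →  cons(e, q(cons(e, cons(e, cons(c, e)))))   [R1 at 2.1]
2. cons(e, q(cons(e, cons(e, cons(c, e)))))  →  cons(e, cons(c, e))   [R1 at 2]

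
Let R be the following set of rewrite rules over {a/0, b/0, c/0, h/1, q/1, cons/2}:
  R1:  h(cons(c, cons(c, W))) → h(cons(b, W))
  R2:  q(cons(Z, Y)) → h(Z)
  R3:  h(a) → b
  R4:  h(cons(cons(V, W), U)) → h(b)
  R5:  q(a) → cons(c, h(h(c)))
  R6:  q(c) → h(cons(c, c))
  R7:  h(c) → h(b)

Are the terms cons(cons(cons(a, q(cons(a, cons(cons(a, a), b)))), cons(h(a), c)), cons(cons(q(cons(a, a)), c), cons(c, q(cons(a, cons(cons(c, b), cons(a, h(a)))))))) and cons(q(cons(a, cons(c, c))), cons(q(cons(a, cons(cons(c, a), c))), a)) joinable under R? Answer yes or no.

Reduce t₁ = cons(cons(cons(a, q(cons(a, cons(cons(a, a), b)))), cons(h(a), c)), cons(cons(q(cons(a, a)), c), cons(c, q(cons(a, cons(cons(c, b), cons(a, h(a)))))))):
1. cons(cons(cons(a, q(cons(a, cons(cons(a, a), b)))), cons(h(a), c)), cons(cons(q(cons(a, a)), c), cons(c, q(cons(a, cons(cons(c, b), cons(a, h(a))))))))  →  cons(cons(cons(a, h(a)), cons(h(a), c)), cons(cons(q(cons(a, a)), c), cons(c, q(cons(a, cons(cons(c, b), cons(a, h(a))))))))   [R2 at 1.1.2]
2. cons(cons(cons(a, h(a)), cons(h(a), c)), cons(cons(q(cons(a, a)), c), cons(c, q(cons(a, cons(cons(c, b), cons(a, h(a))))))))  →  cons(cons(cons(a, b), cons(h(a), c)), cons(cons(q(cons(a, a)), c), cons(c, q(cons(a, cons(cons(c, b), cons(a, h(a))))))))   [R3 at 1.1.2]
3. cons(cons(cons(a, b), cons(h(a), c)), cons(cons(q(cons(a, a)), c), cons(c, q(cons(a, cons(cons(c, b), cons(a, h(a))))))))  →  cons(cons(cons(a, b), cons(b, c)), cons(cons(q(cons(a, a)), c), cons(c, q(cons(a, cons(cons(c, b), cons(a, h(a))))))))   [R3 at 1.2.1]
4. cons(cons(cons(a, b), cons(b, c)), cons(cons(q(cons(a, a)), c), cons(c, q(cons(a, cons(cons(c, b), cons(a, h(a))))))))  →  cons(cons(cons(a, b), cons(b, c)), cons(cons(h(a), c), cons(c, q(cons(a, cons(cons(c, b), cons(a, h(a))))))))   [R2 at 2.1.1]
5. cons(cons(cons(a, b), cons(b, c)), cons(cons(h(a), c), cons(c, q(cons(a, cons(cons(c, b), cons(a, h(a))))))))  →  cons(cons(cons(a, b), cons(b, c)), cons(cons(b, c), cons(c, q(cons(a, cons(cons(c, b), cons(a, h(a))))))))   [R3 at 2.1.1]
6. cons(cons(cons(a, b), cons(b, c)), cons(cons(b, c), cons(c, q(cons(a, cons(cons(c, b), cons(a, h(a))))))))  →  cons(cons(cons(a, b), cons(b, c)), cons(cons(b, c), cons(c, h(a))))   [R2 at 2.2.2]
7. cons(cons(cons(a, b), cons(b, c)), cons(cons(b, c), cons(c, h(a))))  →  cons(cons(cons(a, b), cons(b, c)), cons(cons(b, c), cons(c, b)))   [R3 at 2.2.2]

Reduce t₂ = cons(q(cons(a, cons(c, c))), cons(q(cons(a, cons(cons(c, a), c))), a)):
1. cons(q(cons(a, cons(c, c))), cons(q(cons(a, cons(cons(c, a), c))), a))  →  cons(h(a), cons(q(cons(a, cons(cons(c, a), c))), a))   [R2 at 1]
2. cons(h(a), cons(q(cons(a, cons(cons(c, a), c))), a))  →  cons(b, cons(q(cons(a, cons(cons(c, a), c))), a))   [R3 at 1]
3. cons(b, cons(q(cons(a, cons(cons(c, a), c))), a))  →  cons(b, cons(h(a), a))   [R2 at 2.1]
4. cons(b, cons(h(a), a))  →  cons(b, cons(b, a))   [R3 at 2.1]

no — NF(t₁) = cons(cons(cons(a, b), cons(b, c)), cons(cons(b, c), cons(c, b))), NF(t₂) = cons(b, cons(b, a))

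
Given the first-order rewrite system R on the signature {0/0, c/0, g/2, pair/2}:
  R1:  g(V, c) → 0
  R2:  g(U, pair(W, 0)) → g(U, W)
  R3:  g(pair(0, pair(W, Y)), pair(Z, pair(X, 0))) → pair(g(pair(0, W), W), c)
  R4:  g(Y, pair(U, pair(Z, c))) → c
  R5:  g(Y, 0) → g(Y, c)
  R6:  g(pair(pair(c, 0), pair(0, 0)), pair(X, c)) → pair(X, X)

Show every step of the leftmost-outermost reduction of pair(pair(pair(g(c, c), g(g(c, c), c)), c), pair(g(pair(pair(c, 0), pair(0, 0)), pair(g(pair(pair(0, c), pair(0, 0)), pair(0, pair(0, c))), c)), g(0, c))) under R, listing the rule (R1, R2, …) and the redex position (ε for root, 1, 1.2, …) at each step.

pair(pair(pair(0, 0), c), pair(pair(c, c), 0))

1. pair(pair(pair(g(c, c), g(g(c, c), c)), c), pair(g(pair(pair(c, 0), pair(0, 0)), pair(g(pair(pair(0, c), pair(0, 0)), pair(0, pair(0, c))), c)), g(0, c)))  →  pair(pair(pair(0, g(g(c, c), c)), c), pair(g(pair(pair(c, 0), pair(0, 0)), pair(g(pair(pair(0, c), pair(0, 0)), pair(0, pair(0, c))), c)), g(0, c)))   [R1 at 1.1.1]
2. pair(pair(pair(0, g(g(c, c), c)), c), pair(g(pair(pair(c, 0), pair(0, 0)), pair(g(pair(pair(0, c), pair(0, 0)), pair(0, pair(0, c))), c)), g(0, c)))  →  pair(pair(pair(0, 0), c), pair(g(pair(pair(c, 0), pair(0, 0)), pair(g(pair(pair(0, c), pair(0, 0)), pair(0, pair(0, c))), c)), g(0, c)))   [R1 at 1.1.2]
3. pair(pair(pair(0, 0), c), pair(g(pair(pair(c, 0), pair(0, 0)), pair(g(pair(pair(0, c), pair(0, 0)), pair(0, pair(0, c))), c)), g(0, c)))  →  pair(pair(pair(0, 0), c), pair(pair(g(pair(pair(0, c), pair(0, 0)), pair(0, pair(0, c))), g(pair(pair(0, c), pair(0, 0)), pair(0, pair(0, c)))), g(0, c)))   [R6 at 2.1]
4. pair(pair(pair(0, 0), c), pair(pair(g(pair(pair(0, c), pair(0, 0)), pair(0, pair(0, c))), g(pair(pair(0, c), pair(0, 0)), pair(0, pair(0, c)))), g(0, c)))  →  pair(pair(pair(0, 0), c), pair(pair(c, g(pair(pair(0, c), pair(0, 0)), pair(0, pair(0, c)))), g(0, c)))   [R4 at 2.1.1]
5. pair(pair(pair(0, 0), c), pair(pair(c, g(pair(pair(0, c), pair(0, 0)), pair(0, pair(0, c)))), g(0, c)))  →  pair(pair(pair(0, 0), c), pair(pair(c, c), g(0, c)))   [R4 at 2.1.2]
6. pair(pair(pair(0, 0), c), pair(pair(c, c), g(0, c)))  →  pair(pair(pair(0, 0), c), pair(pair(c, c), 0))   [R1 at 2.2]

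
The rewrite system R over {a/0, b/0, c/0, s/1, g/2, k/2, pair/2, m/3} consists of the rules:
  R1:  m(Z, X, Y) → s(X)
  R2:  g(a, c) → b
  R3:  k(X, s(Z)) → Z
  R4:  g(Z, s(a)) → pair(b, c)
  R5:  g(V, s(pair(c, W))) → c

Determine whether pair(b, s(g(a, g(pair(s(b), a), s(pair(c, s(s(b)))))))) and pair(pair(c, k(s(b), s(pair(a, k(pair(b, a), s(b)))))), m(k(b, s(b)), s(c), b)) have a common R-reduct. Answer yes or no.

no — NF(t₁) = pair(b, s(b)), NF(t₂) = pair(pair(c, pair(a, b)), s(s(c)))

Reduce t₁ = pair(b, s(g(a, g(pair(s(b), a), s(pair(c, s(s(b)))))))):
1. pair(b, s(g(a, g(pair(s(b), a), s(pair(c, s(s(b))))))))  →  pair(b, s(g(a, c)))   [R5 at 2.1.2]
2. pair(b, s(g(a, c)))  →  pair(b, s(b))   [R2 at 2.1]

Reduce t₂ = pair(pair(c, k(s(b), s(pair(a, k(pair(b, a), s(b)))))), m(k(b, s(b)), s(c), b)):
1. pair(pair(c, k(s(b), s(pair(a, k(pair(b, a), s(b)))))), m(k(b, s(b)), s(c), b))  →  pair(pair(c, pair(a, k(pair(b, a), s(b)))), m(k(b, s(b)), s(c), b))   [R3 at 1.2]
2. pair(pair(c, pair(a, k(pair(b, a), s(b)))), m(k(b, s(b)), s(c), b))  →  pair(pair(c, pair(a, b)), m(k(b, s(b)), s(c), b))   [R3 at 1.2.2]
3. pair(pair(c, pair(a, b)), m(k(b, s(b)), s(c), b))  →  pair(pair(c, pair(a, b)), s(s(c)))   [R1 at 2]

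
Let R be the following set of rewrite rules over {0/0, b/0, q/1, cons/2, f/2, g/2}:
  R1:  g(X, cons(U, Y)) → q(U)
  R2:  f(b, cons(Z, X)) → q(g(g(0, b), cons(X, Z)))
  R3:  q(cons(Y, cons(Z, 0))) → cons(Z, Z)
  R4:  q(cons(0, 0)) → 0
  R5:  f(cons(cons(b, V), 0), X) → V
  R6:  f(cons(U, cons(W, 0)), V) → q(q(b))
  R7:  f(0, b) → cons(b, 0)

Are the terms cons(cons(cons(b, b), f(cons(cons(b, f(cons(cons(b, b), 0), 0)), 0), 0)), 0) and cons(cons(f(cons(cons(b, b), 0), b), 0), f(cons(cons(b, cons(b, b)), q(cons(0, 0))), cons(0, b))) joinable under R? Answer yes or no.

no — NF(t₁) = cons(cons(cons(b, b), b), 0), NF(t₂) = cons(cons(b, 0), cons(b, b))

Reduce t₁ = cons(cons(cons(b, b), f(cons(cons(b, f(cons(cons(b, b), 0), 0)), 0), 0)), 0):
1. cons(cons(cons(b, b), f(cons(cons(b, f(cons(cons(b, b), 0), 0)), 0), 0)), 0)  →  cons(cons(cons(b, b), f(cons(cons(b, b), 0), 0)), 0)   [R5 at 1.2]
2. cons(cons(cons(b, b), f(cons(cons(b, b), 0), 0)), 0)  →  cons(cons(cons(b, b), b), 0)   [R5 at 1.2]

Reduce t₂ = cons(cons(f(cons(cons(b, b), 0), b), 0), f(cons(cons(b, cons(b, b)), q(cons(0, 0))), cons(0, b))):
1. cons(cons(f(cons(cons(b, b), 0), b), 0), f(cons(cons(b, cons(b, b)), q(cons(0, 0))), cons(0, b)))  →  cons(cons(b, 0), f(cons(cons(b, cons(b, b)), q(cons(0, 0))), cons(0, b)))   [R5 at 1.1]
2. cons(cons(b, 0), f(cons(cons(b, cons(b, b)), q(cons(0, 0))), cons(0, b)))  →  cons(cons(b, 0), f(cons(cons(b, cons(b, b)), 0), cons(0, b)))   [R4 at 2.1.2]
3. cons(cons(b, 0), f(cons(cons(b, cons(b, b)), 0), cons(0, b)))  →  cons(cons(b, 0), cons(b, b))   [R5 at 2]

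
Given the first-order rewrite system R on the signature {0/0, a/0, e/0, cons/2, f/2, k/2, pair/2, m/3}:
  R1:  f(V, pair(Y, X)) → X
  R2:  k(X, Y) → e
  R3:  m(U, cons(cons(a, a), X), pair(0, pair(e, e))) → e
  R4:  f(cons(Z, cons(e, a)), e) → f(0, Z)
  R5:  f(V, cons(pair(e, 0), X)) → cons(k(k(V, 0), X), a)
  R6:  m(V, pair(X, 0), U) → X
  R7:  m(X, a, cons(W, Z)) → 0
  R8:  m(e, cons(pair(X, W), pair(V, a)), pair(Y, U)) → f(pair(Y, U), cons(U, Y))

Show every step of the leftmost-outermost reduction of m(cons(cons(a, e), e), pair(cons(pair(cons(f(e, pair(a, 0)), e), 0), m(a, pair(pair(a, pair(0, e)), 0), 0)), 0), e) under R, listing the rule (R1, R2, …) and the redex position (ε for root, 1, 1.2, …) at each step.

1. m(cons(cons(a, e), e), pair(cons(pair(cons(f(e, pair(a, 0)), e), 0), m(a, pair(pair(a, pair(0, e)), 0), 0)), 0), e)  →  cons(pair(cons(f(e, pair(a, 0)), e), 0), m(a, pair(pair(a, pair(0, e)), 0), 0))   [R6 at ε]
2. cons(pair(cons(f(e, pair(a, 0)), e), 0), m(a, pair(pair(a, pair(0, e)), 0), 0))  →  cons(pair(cons(0, e), 0), m(a, pair(pair(a, pair(0, e)), 0), 0))   [R1 at 1.1.1]
3. cons(pair(cons(0, e), 0), m(a, pair(pair(a, pair(0, e)), 0), 0))  →  cons(pair(cons(0, e), 0), pair(a, pair(0, e)))   [R6 at 2]

cons(pair(cons(0, e), 0), pair(a, pair(0, e)))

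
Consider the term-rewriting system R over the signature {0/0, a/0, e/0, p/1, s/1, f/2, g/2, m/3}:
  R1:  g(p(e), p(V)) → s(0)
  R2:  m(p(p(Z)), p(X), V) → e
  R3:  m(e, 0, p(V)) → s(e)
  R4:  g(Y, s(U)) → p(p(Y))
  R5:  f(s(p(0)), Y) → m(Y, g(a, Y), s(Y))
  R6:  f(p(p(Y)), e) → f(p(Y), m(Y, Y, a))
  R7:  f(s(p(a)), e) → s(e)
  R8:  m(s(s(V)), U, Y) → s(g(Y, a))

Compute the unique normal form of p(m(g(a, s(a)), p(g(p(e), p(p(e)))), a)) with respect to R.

p(e)

1. p(m(g(a, s(a)), p(g(p(e), p(p(e)))), a))  →  p(m(p(p(a)), p(g(p(e), p(p(e)))), a))   [R4 at 1.1]
2. p(m(p(p(a)), p(g(p(e), p(p(e)))), a))  →  p(e)   [R2 at 1]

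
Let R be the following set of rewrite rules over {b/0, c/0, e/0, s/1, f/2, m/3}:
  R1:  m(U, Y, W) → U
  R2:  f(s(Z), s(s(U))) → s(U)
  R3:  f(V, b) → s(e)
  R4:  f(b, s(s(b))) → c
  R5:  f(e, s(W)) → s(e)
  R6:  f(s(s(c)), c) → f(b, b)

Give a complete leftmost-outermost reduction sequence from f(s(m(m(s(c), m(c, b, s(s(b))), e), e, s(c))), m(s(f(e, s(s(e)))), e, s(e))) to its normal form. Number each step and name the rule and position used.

1. f(s(m(m(s(c), m(c, b, s(s(b))), e), e, s(c))), m(s(f(e, s(s(e)))), e, s(e)))  →  f(s(m(s(c), m(c, b, s(s(b))), e)), m(s(f(e, s(s(e)))), e, s(e)))   [R1 at 1.1]
2. f(s(m(s(c), m(c, b, s(s(b))), e)), m(s(f(e, s(s(e)))), e, s(e)))  →  f(s(s(c)), m(s(f(e, s(s(e)))), e, s(e)))   [R1 at 1.1]
3. f(s(s(c)), m(s(f(e, s(s(e)))), e, s(e)))  →  f(s(s(c)), s(f(e, s(s(e)))))   [R1 at 2]
4. f(s(s(c)), s(f(e, s(s(e)))))  →  f(s(s(c)), s(s(e)))   [R5 at 2.1]
5. f(s(s(c)), s(s(e)))  →  s(e)   [R2 at ε]

s(e)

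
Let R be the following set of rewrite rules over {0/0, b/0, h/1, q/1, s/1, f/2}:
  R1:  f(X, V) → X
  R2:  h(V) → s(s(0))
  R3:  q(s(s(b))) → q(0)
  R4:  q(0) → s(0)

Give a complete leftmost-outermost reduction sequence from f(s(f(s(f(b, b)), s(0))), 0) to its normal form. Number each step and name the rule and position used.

1. f(s(f(s(f(b, b)), s(0))), 0)  →  s(f(s(f(b, b)), s(0)))   [R1 at ε]
2. s(f(s(f(b, b)), s(0)))  →  s(s(f(b, b)))   [R1 at 1]
3. s(s(f(b, b)))  →  s(s(b))   [R1 at 1.1]

s(s(b))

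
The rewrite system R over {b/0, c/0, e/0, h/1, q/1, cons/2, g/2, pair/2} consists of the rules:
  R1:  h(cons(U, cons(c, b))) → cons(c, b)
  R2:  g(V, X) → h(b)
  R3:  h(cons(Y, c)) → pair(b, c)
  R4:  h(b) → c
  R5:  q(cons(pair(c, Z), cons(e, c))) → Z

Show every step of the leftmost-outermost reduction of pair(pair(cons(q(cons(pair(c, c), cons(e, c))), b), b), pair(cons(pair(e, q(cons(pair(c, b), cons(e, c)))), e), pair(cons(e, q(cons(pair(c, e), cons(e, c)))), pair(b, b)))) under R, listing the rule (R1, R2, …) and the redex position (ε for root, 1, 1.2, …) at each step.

pair(pair(cons(c, b), b), pair(cons(pair(e, b), e), pair(cons(e, e), pair(b, b))))

1. pair(pair(cons(q(cons(pair(c, c), cons(e, c))), b), b), pair(cons(pair(e, q(cons(pair(c, b), cons(e, c)))), e), pair(cons(e, q(cons(pair(c, e), cons(e, c)))), pair(b, b))))  →  pair(pair(cons(c, b), b), pair(cons(pair(e, q(cons(pair(c, b), cons(e, c)))), e), pair(cons(e, q(cons(pair(c, e), cons(e, c)))), pair(b, b))))   [R5 at 1.1.1]
2. pair(pair(cons(c, b), b), pair(cons(pair(e, q(cons(pair(c, b), cons(e, c)))), e), pair(cons(e, q(cons(pair(c, e), cons(e, c)))), pair(b, b))))  →  pair(pair(cons(c, b), b), pair(cons(pair(e, b), e), pair(cons(e, q(cons(pair(c, e), cons(e, c)))), pair(b, b))))   [R5 at 2.1.1.2]
3. pair(pair(cons(c, b), b), pair(cons(pair(e, b), e), pair(cons(e, q(cons(pair(c, e), cons(e, c)))), pair(b, b))))  →  pair(pair(cons(c, b), b), pair(cons(pair(e, b), e), pair(cons(e, e), pair(b, b))))   [R5 at 2.2.1.2]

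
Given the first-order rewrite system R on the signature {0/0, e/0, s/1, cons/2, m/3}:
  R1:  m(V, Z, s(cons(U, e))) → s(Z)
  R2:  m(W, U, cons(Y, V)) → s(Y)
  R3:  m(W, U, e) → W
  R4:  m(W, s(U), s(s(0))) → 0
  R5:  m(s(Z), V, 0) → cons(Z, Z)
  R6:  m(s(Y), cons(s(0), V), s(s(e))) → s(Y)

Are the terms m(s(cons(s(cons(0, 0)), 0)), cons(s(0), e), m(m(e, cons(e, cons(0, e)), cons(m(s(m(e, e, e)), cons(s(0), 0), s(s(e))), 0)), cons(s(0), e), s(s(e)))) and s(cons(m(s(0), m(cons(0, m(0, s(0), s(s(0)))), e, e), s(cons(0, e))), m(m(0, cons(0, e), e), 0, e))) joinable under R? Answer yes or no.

yes — NF(t₁) = s(cons(s(cons(0, 0)), 0)), NF(t₂) = s(cons(s(cons(0, 0)), 0))

Reduce t₁ = m(s(cons(s(cons(0, 0)), 0)), cons(s(0), e), m(m(e, cons(e, cons(0, e)), cons(m(s(m(e, e, e)), cons(s(0), 0), s(s(e))), 0)), cons(s(0), e), s(s(e)))):
1. m(s(cons(s(cons(0, 0)), 0)), cons(s(0), e), m(m(e, cons(e, cons(0, e)), cons(m(s(m(e, e, e)), cons(s(0), 0), s(s(e))), 0)), cons(s(0), e), s(s(e))))  →  m(s(cons(s(cons(0, 0)), 0)), cons(s(0), e), m(s(m(s(m(e, e, e)), cons(s(0), 0), s(s(e)))), cons(s(0), e), s(s(e))))   [R2 at 3.1]
2. m(s(cons(s(cons(0, 0)), 0)), cons(s(0), e), m(s(m(s(m(e, e, e)), cons(s(0), 0), s(s(e)))), cons(s(0), e), s(s(e))))  →  m(s(cons(s(cons(0, 0)), 0)), cons(s(0), e), s(m(s(m(e, e, e)), cons(s(0), 0), s(s(e)))))   [R6 at 3]
3. m(s(cons(s(cons(0, 0)), 0)), cons(s(0), e), s(m(s(m(e, e, e)), cons(s(0), 0), s(s(e)))))  →  m(s(cons(s(cons(0, 0)), 0)), cons(s(0), e), s(s(m(e, e, e))))   [R6 at 3.1]
4. m(s(cons(s(cons(0, 0)), 0)), cons(s(0), e), s(s(m(e, e, e))))  →  m(s(cons(s(cons(0, 0)), 0)), cons(s(0), e), s(s(e)))   [R3 at 3.1.1]
5. m(s(cons(s(cons(0, 0)), 0)), cons(s(0), e), s(s(e)))  →  s(cons(s(cons(0, 0)), 0))   [R6 at ε]

Reduce t₂ = s(cons(m(s(0), m(cons(0, m(0, s(0), s(s(0)))), e, e), s(cons(0, e))), m(m(0, cons(0, e), e), 0, e))):
1. s(cons(m(s(0), m(cons(0, m(0, s(0), s(s(0)))), e, e), s(cons(0, e))), m(m(0, cons(0, e), e), 0, e)))  →  s(cons(s(m(cons(0, m(0, s(0), s(s(0)))), e, e)), m(m(0, cons(0, e), e), 0, e)))   [R1 at 1.1]
2. s(cons(s(m(cons(0, m(0, s(0), s(s(0)))), e, e)), m(m(0, cons(0, e), e), 0, e)))  →  s(cons(s(cons(0, m(0, s(0), s(s(0))))), m(m(0, cons(0, e), e), 0, e)))   [R3 at 1.1.1]
3. s(cons(s(cons(0, m(0, s(0), s(s(0))))), m(m(0, cons(0, e), e), 0, e)))  →  s(cons(s(cons(0, 0)), m(m(0, cons(0, e), e), 0, e)))   [R4 at 1.1.1.2]
4. s(cons(s(cons(0, 0)), m(m(0, cons(0, e), e), 0, e)))  →  s(cons(s(cons(0, 0)), m(0, cons(0, e), e)))   [R3 at 1.2]
5. s(cons(s(cons(0, 0)), m(0, cons(0, e), e)))  →  s(cons(s(cons(0, 0)), 0))   [R3 at 1.2]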